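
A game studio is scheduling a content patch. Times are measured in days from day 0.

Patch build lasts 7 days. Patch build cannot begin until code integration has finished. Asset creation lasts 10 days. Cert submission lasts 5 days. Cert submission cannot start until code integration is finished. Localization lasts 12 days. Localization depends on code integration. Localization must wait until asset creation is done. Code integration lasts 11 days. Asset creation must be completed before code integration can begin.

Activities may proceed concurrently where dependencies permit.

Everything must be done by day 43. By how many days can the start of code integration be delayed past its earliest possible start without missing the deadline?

Asset creation has no prerequisites, so it starts at day 0 and finishes at day 10.
Code integration waits on asset creation (finishes day 10), so it starts at day 10 and finishes at 10 + 11 = day 21.

Working backward from the deadline:
Nothing follows localization; the deadline of day 43 is its only limit. It must start by 43 − 12 = day 31.
Cert submission has no dependents, so it just needs to finish by day 43. Starting by 43 − 5 = day 38 achieves that.
Patch build has no dependents, so it just needs to finish by day 43. Starting by 43 − 7 = day 36 achieves that.
For code integration: localization (must start by day 31); cert submission (must start by day 38); patch build (must start by day 36). The most restrictive is day 31; with an 11-day duration, code integration must start by day 20.
So code integration can start as early as day 10 and as late as day 20, giving 20 − 10 = 10 days of slack.

10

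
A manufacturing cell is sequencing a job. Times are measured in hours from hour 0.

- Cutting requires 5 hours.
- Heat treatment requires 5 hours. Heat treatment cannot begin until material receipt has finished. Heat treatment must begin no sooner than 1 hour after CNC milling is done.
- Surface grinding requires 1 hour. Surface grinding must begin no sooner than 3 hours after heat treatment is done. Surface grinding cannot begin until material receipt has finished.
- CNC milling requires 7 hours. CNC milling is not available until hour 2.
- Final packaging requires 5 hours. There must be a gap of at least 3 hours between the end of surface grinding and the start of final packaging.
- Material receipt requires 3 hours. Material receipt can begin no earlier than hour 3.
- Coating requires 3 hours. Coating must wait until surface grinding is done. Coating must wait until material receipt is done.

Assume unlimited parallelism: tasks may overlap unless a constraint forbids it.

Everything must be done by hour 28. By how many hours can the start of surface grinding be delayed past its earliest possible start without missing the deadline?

After its own release at hour 2, CNC milling can start at hour 2 and finishes at hour 9.
After its own release at hour 3, material receipt can start at hour 3 and finishes at hour 6.
Heat treatment cannot start until material receipt (finishes hour 6); CNC milling (finishes hour 9, plus 1-hour gap → hour 10). The controlling bound is hour 10, so heat treatment finishes at 10 + 5 = hour 15.
Surface grinding has to wait for heat treatment (finishes hour 15, plus 3-hour gap → hour 18); material receipt (finishes hour 6). The latest of these is hour 18, so surface grinding runs hour 18 to 18 + 1 = hour 19.

Working backward from the deadline:
Coating must finish by hour 28; it takes 3 hours, so it must start by 28 − 3 = hour 25.
Nothing follows final packaging; the deadline of hour 28 is its only limit. It must start by 28 − 5 = hour 23.
For surface grinding: coating (must start by hour 25); final packaging (must start by hour 23, minus 3-hour gap → hour 20). The most restrictive is hour 20; with a 1-hour duration, surface grinding must start by hour 19.
So surface grinding can start as early as hour 18 and as late as hour 19, giving 19 − 18 = 1 hour of slack.

1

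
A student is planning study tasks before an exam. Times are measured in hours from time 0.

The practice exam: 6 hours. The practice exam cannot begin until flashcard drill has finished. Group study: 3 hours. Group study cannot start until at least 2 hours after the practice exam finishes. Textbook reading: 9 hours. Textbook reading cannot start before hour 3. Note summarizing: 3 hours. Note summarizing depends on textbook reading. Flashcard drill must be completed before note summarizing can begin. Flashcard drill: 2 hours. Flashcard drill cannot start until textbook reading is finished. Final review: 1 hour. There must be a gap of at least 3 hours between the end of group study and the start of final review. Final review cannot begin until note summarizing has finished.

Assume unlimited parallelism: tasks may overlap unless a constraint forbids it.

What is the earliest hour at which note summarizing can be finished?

Textbook reading waits on its own release at hour 3, so it starts at hour 3 and finishes at 3 + 9 = hour 12.
Flashcard drill waits on textbook reading (finishes hour 12), so it starts at hour 12 and finishes at 12 + 2 = hour 14.
For note summarizing: textbook reading (finishes hour 12); flashcard drill (finishes hour 14). Taking the maximum gives a start of hour 14, and it finishes at 14 + 3 = hour 17.

17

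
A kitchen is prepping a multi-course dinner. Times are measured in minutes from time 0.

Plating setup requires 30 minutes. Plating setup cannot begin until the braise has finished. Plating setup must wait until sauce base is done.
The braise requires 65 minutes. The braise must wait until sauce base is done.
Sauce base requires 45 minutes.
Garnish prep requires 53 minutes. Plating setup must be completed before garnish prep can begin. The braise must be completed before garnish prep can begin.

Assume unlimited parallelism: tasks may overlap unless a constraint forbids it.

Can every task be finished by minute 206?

Yes

Sauce base has no prerequisites, so it starts at minute 0 and finishes at minute 45.
The braise cannot begin until sauce base (finishes minute 45). It runs from minute 45 to 45 + 65 = minute 110.
Plating setup needs all of the braise (finishes minute 110); sauce base (finishes minute 45). That puts its earliest start at minute 110; it finishes at 110 + 30 = minute 140.
Garnish prep has to wait for plating setup (finishes minute 140); the braise (finishes minute 110). The latest of these is minute 140, so garnish prep runs minute 140 to 140 + 53 = minute 193.
Every task is finished by minute 193, which is no later than the deadline of 206, so the schedule is feasible.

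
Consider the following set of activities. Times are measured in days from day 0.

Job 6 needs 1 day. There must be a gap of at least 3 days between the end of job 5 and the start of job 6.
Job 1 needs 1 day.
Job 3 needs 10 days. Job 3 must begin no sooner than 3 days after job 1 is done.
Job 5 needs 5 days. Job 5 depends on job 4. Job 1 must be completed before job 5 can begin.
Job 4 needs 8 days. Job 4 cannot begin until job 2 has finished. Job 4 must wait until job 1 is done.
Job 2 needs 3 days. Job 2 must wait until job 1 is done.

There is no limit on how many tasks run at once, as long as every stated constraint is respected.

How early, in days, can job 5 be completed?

17

Job 1 has no prerequisites, so it starts at day 0 and finishes at day 1.
After job 1 (finishes day 1), job 2 can start at day 1 and finishes at day 4.
Job 4 has to wait for job 2 (finishes day 4); job 1 (finishes day 1). The latest of these is day 4, so job 4 runs day 4 to 4 + 8 = day 12.
For job 5: job 4 (finishes day 12); job 1 (finishes day 1). Taking the maximum gives a start of day 12, and it finishes at 12 + 5 = day 17.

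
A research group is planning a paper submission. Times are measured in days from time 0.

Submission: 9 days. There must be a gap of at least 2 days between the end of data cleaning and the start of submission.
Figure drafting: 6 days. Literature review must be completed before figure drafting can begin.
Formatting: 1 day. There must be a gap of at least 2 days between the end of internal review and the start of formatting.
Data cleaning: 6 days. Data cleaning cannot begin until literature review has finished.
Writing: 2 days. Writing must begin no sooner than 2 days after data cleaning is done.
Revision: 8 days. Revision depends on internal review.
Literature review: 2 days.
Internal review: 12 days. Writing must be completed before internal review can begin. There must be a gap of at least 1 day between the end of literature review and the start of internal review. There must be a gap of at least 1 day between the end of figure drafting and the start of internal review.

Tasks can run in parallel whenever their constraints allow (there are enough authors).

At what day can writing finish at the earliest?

12

Literature review has no prerequisites, so it starts at day 0 and finishes at day 2.
After literature review (finishes day 2), data cleaning can start at day 2 and finishes at day 8.
Writing cannot begin until data cleaning (finishes day 8, plus 2-day gap → day 10). It runs from day 10 to 10 + 2 = day 12.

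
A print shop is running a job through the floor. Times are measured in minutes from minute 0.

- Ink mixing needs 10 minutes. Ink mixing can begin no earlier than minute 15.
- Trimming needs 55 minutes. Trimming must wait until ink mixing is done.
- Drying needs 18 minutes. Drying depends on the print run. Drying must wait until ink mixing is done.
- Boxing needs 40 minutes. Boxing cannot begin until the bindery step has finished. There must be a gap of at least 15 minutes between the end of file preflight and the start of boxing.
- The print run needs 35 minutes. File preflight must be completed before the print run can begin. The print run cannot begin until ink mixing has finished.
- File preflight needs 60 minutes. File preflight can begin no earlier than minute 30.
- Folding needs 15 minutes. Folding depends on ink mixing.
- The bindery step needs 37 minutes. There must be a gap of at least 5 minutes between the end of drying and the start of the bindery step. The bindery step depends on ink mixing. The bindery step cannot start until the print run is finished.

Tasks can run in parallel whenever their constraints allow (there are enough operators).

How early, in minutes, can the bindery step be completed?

After its own release at minute 15, ink mixing can start at minute 15 and finishes at minute 25.
File preflight waits on its own release at minute 30, so it starts at minute 30 and finishes at 30 + 60 = minute 90.
The print run needs all of file preflight (finishes minute 90); ink mixing (finishes minute 25). That puts its earliest start at minute 90; it finishes at 90 + 35 = minute 125.
For drying: the print run (finishes minute 125); ink mixing (finishes minute 25). Taking the maximum gives a start of minute 125, and it finishes at 125 + 18 = minute 143.
The bindery step needs all of drying (finishes minute 143, plus 5-minute gap → minute 148); ink mixing (finishes minute 25); the print run (finishes minute 125). That puts its earliest start at minute 148; it finishes at 148 + 37 = minute 185.

185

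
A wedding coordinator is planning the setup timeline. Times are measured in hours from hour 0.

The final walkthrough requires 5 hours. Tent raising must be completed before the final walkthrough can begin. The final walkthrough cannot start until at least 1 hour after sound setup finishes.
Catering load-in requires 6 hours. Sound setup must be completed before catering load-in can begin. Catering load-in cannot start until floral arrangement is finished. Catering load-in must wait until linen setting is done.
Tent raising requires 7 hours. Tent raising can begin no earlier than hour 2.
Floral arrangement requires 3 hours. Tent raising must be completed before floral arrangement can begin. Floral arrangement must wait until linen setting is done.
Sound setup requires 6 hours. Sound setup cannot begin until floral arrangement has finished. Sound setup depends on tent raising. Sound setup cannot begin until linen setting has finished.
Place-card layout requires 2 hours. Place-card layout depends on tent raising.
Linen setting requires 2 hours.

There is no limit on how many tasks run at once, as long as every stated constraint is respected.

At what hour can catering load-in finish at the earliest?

Linen setting has no prerequisites, so it starts at hour 0 and finishes at hour 2.
Tent raising cannot begin until its own release at hour 2. It runs from hour 2 to 2 + 7 = hour 9.
Floral arrangement needs all of tent raising (finishes hour 9); linen setting (finishes hour 2). That puts its earliest start at hour 9; it finishes at 9 + 3 = hour 12.
Sound setup needs all of floral arrangement (finishes hour 12); tent raising (finishes hour 9); linen setting (finishes hour 2). That puts its earliest start at hour 12; it finishes at 12 + 6 = hour 18.
Catering load-in has to wait for sound setup (finishes hour 18); floral arrangement (finishes hour 12); linen setting (finishes hour 2). The latest of these is hour 18, so catering load-in runs hour 18 to 18 + 6 = hour 24.

24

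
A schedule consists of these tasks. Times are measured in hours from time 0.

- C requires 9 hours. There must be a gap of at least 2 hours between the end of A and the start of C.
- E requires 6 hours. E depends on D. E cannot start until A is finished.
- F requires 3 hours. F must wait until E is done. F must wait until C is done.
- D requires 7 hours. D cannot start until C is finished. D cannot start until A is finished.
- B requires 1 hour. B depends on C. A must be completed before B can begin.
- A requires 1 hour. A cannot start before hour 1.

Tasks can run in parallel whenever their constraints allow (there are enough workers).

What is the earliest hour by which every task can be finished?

29

A waits on its own release at hour 1, so it starts at hour 1 and finishes at 1 + 1 = hour 2.
After A (finishes hour 2, plus 2-hour gap → hour 4), C can start at hour 4 and finishes at hour 13.
D has to wait for C (finishes hour 13); A (finishes hour 2). The latest of these is hour 13, so D runs hour 13 to 13 + 7 = hour 20.
E has to wait for D (finishes hour 20); A (finishes hour 2). The latest of these is hour 20, so E runs hour 20 to 20 + 6 = hour 26.
F has to wait for E (finishes hour 26); C (finishes hour 13). The latest of these is hour 26, so F runs hour 26 to 26 + 3 = hour 29.
B needs all of C (finishes hour 13); A (finishes hour 2). That puts its earliest start at hour 13; it finishes at 13 + 1 = hour 14.
All tasks are finished once the last one completes. Finish times: A at 2, B at 14, C at 13, D at 20, E at 26, F at 29. The latest is hour 29.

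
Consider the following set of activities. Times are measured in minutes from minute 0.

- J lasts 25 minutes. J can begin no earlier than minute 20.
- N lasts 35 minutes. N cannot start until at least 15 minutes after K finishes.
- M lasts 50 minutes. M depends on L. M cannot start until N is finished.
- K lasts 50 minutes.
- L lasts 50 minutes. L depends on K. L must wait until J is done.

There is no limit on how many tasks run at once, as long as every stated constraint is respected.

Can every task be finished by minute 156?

Yes

Nothing blocks K, so it runs from minute 0 to minute 50.
After K (finishes minute 50, plus 15-minute gap → minute 65), N can start at minute 65 and finishes at minute 100.
J waits on its own release at minute 20, so it starts at minute 20 and finishes at 20 + 25 = minute 45.
L needs all of K (finishes minute 50); J (finishes minute 45). That puts its earliest start at minute 50; it finishes at 50 + 50 = minute 100.
For M: L (finishes minute 100); N (finishes minute 100). Taking the maximum gives a start of minute 100, and it finishes at 100 + 50 = minute 150.
Every task is finished by minute 150, which is no later than the deadline of 156, so the schedule is feasible.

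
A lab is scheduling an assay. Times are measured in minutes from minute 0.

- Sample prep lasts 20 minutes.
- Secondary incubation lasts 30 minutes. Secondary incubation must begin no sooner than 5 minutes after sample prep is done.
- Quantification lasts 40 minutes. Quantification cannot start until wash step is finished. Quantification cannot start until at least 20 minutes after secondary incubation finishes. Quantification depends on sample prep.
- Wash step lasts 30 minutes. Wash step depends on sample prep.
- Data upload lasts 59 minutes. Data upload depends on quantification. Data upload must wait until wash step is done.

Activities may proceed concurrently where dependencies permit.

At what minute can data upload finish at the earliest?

174

Sample prep has no prerequisites, so it starts at minute 0 and finishes at minute 20.
Secondary incubation waits on sample prep (finishes minute 20, plus 5-minute gap → minute 25), so it starts at minute 25 and finishes at 25 + 30 = minute 55.
Wash step cannot begin until sample prep (finishes minute 20). It runs from minute 20 to 20 + 30 = minute 50.
Quantification has to wait for wash step (finishes minute 50); secondary incubation (finishes minute 55, plus 20-minute gap → minute 75); sample prep (finishes minute 20). The latest of these is minute 75, so quantification runs minute 75 to 75 + 40 = minute 115.
Data upload has to wait for quantification (finishes minute 115); wash step (finishes minute 50). The latest of these is minute 115, so data upload runs minute 115 to 115 + 59 = minute 174.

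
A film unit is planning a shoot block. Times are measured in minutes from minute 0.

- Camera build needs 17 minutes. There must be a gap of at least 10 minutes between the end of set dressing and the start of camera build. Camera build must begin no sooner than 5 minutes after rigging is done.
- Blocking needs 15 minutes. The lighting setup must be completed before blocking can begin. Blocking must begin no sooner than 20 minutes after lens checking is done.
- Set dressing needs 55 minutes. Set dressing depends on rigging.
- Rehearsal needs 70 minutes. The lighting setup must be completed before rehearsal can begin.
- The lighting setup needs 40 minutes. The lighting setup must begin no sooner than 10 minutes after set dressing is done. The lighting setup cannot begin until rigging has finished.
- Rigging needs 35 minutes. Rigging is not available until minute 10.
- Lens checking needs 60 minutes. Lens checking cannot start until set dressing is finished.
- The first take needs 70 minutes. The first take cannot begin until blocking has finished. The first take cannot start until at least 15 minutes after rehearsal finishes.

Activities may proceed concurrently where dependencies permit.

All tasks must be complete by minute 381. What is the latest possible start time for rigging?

The first take must finish by minute 381; it takes 70 minutes, so it must start by 381 − 70 = minute 311.
Blocking has to be done before the first take (must start by minute 311). That means finishing by minute 311, i.e. starting by 311 − 15 = minute 296.
Rehearsal has to be done before the first take (must start by minute 311, minus 15-minute gap → minute 296). That means finishing by minute 296, i.e. starting by 296 − 70 = minute 226.
The lighting setup feeds blocking (must start by minute 296); rehearsal (must start by minute 226). Taking the minimum, the lighting setup must finish by minute 226 and start by 226 − 40 = minute 186.
Nothing follows camera build; the deadline of minute 381 is its only limit. It must start by 381 − 17 = minute 364.
Lens checking feeds into blocking (must start by minute 296, minus 20-minute gap → minute 276); so lens checking must finish by minute 276 and therefore start by minute 216.
For set dressing: the lighting setup (must start by minute 186, minus 10-minute gap → minute 176); camera build (must start by minute 364, minus 10-minute gap → minute 354); lens checking (must start by minute 216). The most restrictive is minute 176; with a 55-minute duration, set dressing must start by minute 121.
Rigging feeds set dressing (must start by minute 121); the lighting setup (must start by minute 186); camera build (must start by minute 364, minus 5-minute gap → minute 359). Taking the minimum, rigging must finish by minute 121 and start by 121 − 35 = minute 86.

86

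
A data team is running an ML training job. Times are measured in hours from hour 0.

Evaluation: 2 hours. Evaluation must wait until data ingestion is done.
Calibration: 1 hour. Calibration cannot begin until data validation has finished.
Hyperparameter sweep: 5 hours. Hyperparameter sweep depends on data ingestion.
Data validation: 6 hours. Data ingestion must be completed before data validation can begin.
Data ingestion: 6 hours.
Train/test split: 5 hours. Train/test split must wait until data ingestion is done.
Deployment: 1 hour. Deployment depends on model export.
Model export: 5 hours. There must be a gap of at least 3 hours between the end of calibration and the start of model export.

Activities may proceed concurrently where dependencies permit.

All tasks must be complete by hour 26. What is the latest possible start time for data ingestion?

To finish by hour 26, deployment (duration 1) must start no later than hour 25.
Model export must finish before deployment (must start by hour 25). With a 5-hour duration, model export must start by 25 − 5 = hour 20.
Calibration feeds into model export (must start by hour 20, minus 3-hour gap → hour 17); so calibration must finish by hour 17 and therefore start by hour 16.
Data validation must finish before calibration (must start by hour 16). With a 6-hour duration, data validation must start by 16 − 6 = hour 10.
To finish by hour 26, train/test split (duration 5) must start no later than hour 21.
Hyperparameter sweep must finish by hour 26; it takes 5 hours, so it must start by 26 − 5 = hour 21.
Evaluation has no dependents, so it just needs to finish by hour 26. Starting by 26 − 2 = hour 24 achieves that.
Data ingestion feeds data validation (must start by hour 10); train/test split (must start by hour 21); hyperparameter sweep (must start by hour 21); evaluation (must start by hour 24). Taking the minimum, data ingestion must finish by hour 10 and start by 10 − 6 = hour 4.

4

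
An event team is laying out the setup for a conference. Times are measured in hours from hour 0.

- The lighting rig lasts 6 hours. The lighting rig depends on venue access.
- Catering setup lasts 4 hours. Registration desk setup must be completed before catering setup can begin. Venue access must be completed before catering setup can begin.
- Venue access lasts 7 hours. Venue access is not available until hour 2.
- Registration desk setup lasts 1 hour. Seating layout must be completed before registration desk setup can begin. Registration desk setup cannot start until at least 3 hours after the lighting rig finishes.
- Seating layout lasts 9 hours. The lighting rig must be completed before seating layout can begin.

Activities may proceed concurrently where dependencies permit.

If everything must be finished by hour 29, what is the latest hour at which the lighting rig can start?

9

Nothing follows catering setup; the deadline of hour 29 is its only limit. It must start by 29 − 4 = hour 25.
Since catering setup (must start by hour 25) depends on it, registration desk setup must finish by hour 25. Backing off its 1-hour duration gives a latest start of hour 24.
Seating layout has to be done before registration desk setup (must start by hour 24). That means finishing by hour 24, i.e. starting by 24 − 9 = hour 15.
The lighting rig has several dependents: seating layout (must start by hour 15); registration desk setup (must start by hour 24, minus 3-hour gap → hour 21). The earliest of those limits is hour 15, so the lighting rig must start by 15 − 6 = hour 9.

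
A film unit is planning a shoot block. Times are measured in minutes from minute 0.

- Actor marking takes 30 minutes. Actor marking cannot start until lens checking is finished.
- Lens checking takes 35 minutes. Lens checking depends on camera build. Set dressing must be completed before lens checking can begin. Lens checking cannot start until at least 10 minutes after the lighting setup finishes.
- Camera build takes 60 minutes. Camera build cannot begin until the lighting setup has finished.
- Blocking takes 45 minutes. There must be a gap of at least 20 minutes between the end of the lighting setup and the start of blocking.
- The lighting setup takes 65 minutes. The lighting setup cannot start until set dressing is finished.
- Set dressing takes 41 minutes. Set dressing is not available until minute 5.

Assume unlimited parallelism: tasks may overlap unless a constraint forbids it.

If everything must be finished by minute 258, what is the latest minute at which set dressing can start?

27

To finish by minute 258, actor marking (duration 30) must start no later than minute 228.
Lens checking feeds into actor marking (must start by minute 228); so lens checking must finish by minute 228 and therefore start by minute 193.
Camera build must finish before lens checking (must start by minute 193). With a 60-minute duration, camera build must start by 193 − 60 = minute 133.
Nothing follows blocking; the deadline of minute 258 is its only limit. It must start by 258 − 45 = minute 213.
The lighting setup has several dependents: camera build (must start by minute 133); lens checking (must start by minute 193, minus 10-minute gap → minute 183); blocking (must start by minute 213, minus 20-minute gap → minute 193). The earliest of those limits is minute 133, so the lighting setup must start by 133 − 65 = minute 68.
Set dressing feeds the lighting setup (must start by minute 68); lens checking (must start by minute 193). Taking the minimum, set dressing must finish by minute 68 and start by 68 − 41 = minute 27.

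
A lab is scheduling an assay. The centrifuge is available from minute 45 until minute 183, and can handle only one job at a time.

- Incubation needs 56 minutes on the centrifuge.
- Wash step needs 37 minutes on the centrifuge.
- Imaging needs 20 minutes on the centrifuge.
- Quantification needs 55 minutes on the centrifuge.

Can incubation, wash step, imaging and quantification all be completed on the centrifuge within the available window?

The centrifuge window is 183 − 45 = 138 minutes.
Running back to back, the jobs need 56 + 37 + 20 + 55 = 168 minutes on the centrifuge.
Since 168 > 138, they cannot all fit.

No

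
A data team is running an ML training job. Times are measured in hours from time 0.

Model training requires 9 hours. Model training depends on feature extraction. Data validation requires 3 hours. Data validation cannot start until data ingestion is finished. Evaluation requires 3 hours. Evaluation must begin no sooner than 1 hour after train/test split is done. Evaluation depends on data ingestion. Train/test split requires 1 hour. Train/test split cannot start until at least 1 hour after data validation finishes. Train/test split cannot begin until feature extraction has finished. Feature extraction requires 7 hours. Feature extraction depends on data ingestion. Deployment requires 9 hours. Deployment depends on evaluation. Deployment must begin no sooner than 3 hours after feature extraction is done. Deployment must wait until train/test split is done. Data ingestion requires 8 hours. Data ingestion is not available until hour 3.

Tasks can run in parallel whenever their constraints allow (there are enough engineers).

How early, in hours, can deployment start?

23

Data ingestion waits on its own release at hour 3, so it starts at hour 3 and finishes at 3 + 8 = hour 11.
Feature extraction cannot begin until data ingestion (finishes hour 11). It runs from hour 11 to 11 + 7 = hour 18.
After data ingestion (finishes hour 11), data validation can start at hour 11 and finishes at hour 14.
Train/test split cannot start until data validation (finishes hour 14, plus 1-hour gap → hour 15); feature extraction (finishes hour 18). The controlling bound is hour 18, so train/test split finishes at 18 + 1 = hour 19.
For evaluation: train/test split (finishes hour 19, plus 1-hour gap → hour 20); data ingestion (finishes hour 11). Taking the maximum gives a start of hour 20, and it finishes at 20 + 3 = hour 23.
Deployment waits on evaluation (finishes hour 23); feature extraction (finishes hour 18, plus 3-hour gap → hour 21); train/test split (finishes hour 19). The latest of these is hour 23, which is the earliest deployment can start.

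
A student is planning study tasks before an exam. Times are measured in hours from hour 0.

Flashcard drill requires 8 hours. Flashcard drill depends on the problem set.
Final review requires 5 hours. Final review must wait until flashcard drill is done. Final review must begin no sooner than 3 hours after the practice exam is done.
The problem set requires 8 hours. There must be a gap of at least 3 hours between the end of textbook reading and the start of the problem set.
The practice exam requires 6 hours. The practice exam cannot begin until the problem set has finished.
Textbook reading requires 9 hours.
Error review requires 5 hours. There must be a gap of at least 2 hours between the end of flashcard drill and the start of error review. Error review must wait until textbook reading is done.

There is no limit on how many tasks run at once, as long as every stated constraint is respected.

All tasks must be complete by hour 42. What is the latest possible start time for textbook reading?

To finish by hour 42, error review (duration 5) must start no later than hour 37.
Final review must finish by hour 42; it takes 5 hours, so it must start by 42 − 5 = hour 37.
Flashcard drill must finish in time for error review (must start by hour 37, minus 2-hour gap → hour 35); final review (must start by hour 37). The tightest is hour 35, so flashcard drill must start by 35 − 8 = hour 27.
The practice exam has to be done before final review (must start by hour 37, minus 3-hour gap → hour 34). That means finishing by hour 34, i.e. starting by 34 − 6 = hour 28.
For the problem set: flashcard drill (must start by hour 27); the practice exam (must start by hour 28). The most restrictive is hour 27; with an 8-hour duration, the problem set must start by hour 19.
Textbook reading must finish in time for the problem set (must start by hour 19, minus 3-hour gap → hour 16); error review (must start by hour 37). The tightest is hour 16, so textbook reading must start by 16 − 9 = hour 7.

7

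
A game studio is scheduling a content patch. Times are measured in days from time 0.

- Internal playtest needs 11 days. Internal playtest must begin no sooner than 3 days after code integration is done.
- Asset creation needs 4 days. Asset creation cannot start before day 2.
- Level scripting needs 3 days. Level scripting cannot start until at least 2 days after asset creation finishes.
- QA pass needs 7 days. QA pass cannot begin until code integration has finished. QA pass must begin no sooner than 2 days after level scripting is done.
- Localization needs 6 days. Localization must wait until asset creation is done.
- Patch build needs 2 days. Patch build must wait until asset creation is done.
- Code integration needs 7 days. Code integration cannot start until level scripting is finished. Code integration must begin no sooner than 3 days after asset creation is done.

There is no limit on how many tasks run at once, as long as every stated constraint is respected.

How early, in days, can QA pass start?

Asset creation waits on its own release at day 2, so it starts at day 2 and finishes at 2 + 4 = day 6.
Level scripting cannot begin until asset creation (finishes day 6, plus 2-day gap → day 8). It runs from day 8 to 8 + 3 = day 11.
Code integration needs all of level scripting (finishes day 11); asset creation (finishes day 6, plus 3-day gap → day 9). That puts its earliest start at day 11; it finishes at 11 + 7 = day 18.
QA pass waits on code integration (finishes day 18); level scripting (finishes day 11, plus 2-day gap → day 13). The latest of these is day 18, which is the earliest QA pass can start.

18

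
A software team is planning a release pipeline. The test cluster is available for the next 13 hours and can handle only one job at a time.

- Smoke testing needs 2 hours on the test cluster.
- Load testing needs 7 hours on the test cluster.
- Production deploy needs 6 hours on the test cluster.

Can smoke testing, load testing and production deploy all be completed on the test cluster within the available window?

Running back to back, the jobs need 2 + 7 + 6 = 15 hours on the test cluster.
Since 15 > 13, they cannot all fit.

No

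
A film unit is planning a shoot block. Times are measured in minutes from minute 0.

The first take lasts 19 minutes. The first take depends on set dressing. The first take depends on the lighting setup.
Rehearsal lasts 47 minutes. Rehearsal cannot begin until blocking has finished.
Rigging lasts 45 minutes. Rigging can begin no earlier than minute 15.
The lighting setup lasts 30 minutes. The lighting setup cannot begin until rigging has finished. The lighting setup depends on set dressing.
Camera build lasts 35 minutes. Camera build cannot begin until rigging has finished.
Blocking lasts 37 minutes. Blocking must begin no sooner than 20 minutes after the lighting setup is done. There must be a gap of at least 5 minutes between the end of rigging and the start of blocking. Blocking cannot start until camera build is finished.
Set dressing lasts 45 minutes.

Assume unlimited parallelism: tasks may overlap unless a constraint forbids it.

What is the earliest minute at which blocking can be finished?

Nothing blocks set dressing, so it runs from minute 0 to minute 45.
After its own release at minute 15, rigging can start at minute 15 and finishes at minute 60.
Camera build waits on rigging (finishes minute 60), so it starts at minute 60 and finishes at 60 + 35 = minute 95.
For the lighting setup: rigging (finishes minute 60); set dressing (finishes minute 45). Taking the maximum gives a start of minute 60, and it finishes at 60 + 30 = minute 90.
Blocking needs all of the lighting setup (finishes minute 90, plus 20-minute gap → minute 110); rigging (finishes minute 60, plus 5-minute gap → minute 65); camera build (finishes minute 95). That puts its earliest start at minute 110; it finishes at 110 + 37 = minute 147.

147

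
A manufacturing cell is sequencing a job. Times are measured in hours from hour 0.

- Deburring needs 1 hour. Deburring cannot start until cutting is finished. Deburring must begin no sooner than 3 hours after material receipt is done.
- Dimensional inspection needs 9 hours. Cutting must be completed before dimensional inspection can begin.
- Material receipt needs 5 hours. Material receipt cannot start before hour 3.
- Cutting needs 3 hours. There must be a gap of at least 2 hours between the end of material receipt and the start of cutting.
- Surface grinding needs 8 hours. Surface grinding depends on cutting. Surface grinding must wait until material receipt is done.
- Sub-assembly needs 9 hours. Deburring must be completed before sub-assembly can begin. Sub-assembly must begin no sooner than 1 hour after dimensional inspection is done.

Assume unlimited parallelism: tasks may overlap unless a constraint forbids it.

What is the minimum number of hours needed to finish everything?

32

Material receipt waits on its own release at hour 3, so it starts at hour 3 and finishes at 3 + 5 = hour 8.
Cutting waits on material receipt (finishes hour 8, plus 2-hour gap → hour 10), so it starts at hour 10 and finishes at 10 + 3 = hour 13.
After cutting (finishes hour 13), dimensional inspection can start at hour 13 and finishes at hour 22.
Surface grinding has to wait for cutting (finishes hour 13); material receipt (finishes hour 8). The latest of these is hour 13, so surface grinding runs hour 13 to 13 + 8 = hour 21.
For deburring: cutting (finishes hour 13); material receipt (finishes hour 8, plus 3-hour gap → hour 11). Taking the maximum gives a start of hour 13, and it finishes at 13 + 1 = hour 14.
Sub-assembly cannot start until deburring (finishes hour 14); dimensional inspection (finishes hour 22, plus 1-hour gap → hour 23). The controlling bound is hour 23, so sub-assembly finishes at 23 + 9 = hour 32.
All tasks are finished once the last one completes. Finish times: Material receipt at 8, Cutting at 13, Deburring at 14, Surface grinding at 21, Dimensional inspection at 22, Sub-assembly at 32. The latest is hour 32.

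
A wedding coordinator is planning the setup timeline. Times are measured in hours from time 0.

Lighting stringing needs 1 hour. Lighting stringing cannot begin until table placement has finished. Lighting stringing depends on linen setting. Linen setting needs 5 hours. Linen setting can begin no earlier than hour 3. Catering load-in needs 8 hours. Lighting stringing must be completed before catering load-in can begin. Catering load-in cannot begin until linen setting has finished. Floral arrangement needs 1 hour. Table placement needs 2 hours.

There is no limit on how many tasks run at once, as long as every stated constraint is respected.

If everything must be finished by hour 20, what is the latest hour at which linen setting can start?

6

To finish by hour 20, catering load-in (duration 8) must start no later than hour 12.
Lighting stringing feeds into catering load-in (must start by hour 12); so lighting stringing must finish by hour 12 and therefore start by hour 11.
For linen setting: lighting stringing (must start by hour 11); catering load-in (must start by hour 12). The most restrictive is hour 11; with a 5-hour duration, linen setting must start by hour 6.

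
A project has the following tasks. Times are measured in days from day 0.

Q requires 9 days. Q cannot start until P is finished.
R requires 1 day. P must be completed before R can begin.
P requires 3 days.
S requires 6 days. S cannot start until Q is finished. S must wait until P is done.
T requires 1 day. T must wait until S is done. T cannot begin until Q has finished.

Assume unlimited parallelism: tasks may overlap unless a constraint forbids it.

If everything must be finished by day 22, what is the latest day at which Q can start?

6

T has no dependents, so it just needs to finish by day 22. Starting by 22 − 1 = day 21 achieves that.
S has to be done before T (must start by day 21). That means finishing by day 21, i.e. starting by 21 − 6 = day 15.
Q feeds S (must start by day 15); T (must start by day 21). Taking the minimum, Q must finish by day 15 and start by 15 − 9 = day 6.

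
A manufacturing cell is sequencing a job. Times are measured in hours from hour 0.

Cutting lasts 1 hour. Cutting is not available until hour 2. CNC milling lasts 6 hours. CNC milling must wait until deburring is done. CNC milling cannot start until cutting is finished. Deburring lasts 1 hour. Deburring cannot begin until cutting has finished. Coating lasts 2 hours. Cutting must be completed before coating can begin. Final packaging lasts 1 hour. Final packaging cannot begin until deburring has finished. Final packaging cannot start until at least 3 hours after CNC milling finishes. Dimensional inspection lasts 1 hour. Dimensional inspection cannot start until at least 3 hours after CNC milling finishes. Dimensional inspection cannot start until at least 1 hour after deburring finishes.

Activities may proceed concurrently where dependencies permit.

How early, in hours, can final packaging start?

Cutting cannot begin until its own release at hour 2. It runs from hour 2 to 2 + 1 = hour 3.
After cutting (finishes hour 3), deburring can start at hour 3 and finishes at hour 4.
CNC milling cannot start until deburring (finishes hour 4); cutting (finishes hour 3). The controlling bound is hour 4, so CNC milling finishes at 4 + 6 = hour 10.
Final packaging waits on deburring (finishes hour 4); CNC milling (finishes hour 10, plus 3-hour gap → hour 13). The latest of these is hour 13, which is the earliest final packaging can start.

13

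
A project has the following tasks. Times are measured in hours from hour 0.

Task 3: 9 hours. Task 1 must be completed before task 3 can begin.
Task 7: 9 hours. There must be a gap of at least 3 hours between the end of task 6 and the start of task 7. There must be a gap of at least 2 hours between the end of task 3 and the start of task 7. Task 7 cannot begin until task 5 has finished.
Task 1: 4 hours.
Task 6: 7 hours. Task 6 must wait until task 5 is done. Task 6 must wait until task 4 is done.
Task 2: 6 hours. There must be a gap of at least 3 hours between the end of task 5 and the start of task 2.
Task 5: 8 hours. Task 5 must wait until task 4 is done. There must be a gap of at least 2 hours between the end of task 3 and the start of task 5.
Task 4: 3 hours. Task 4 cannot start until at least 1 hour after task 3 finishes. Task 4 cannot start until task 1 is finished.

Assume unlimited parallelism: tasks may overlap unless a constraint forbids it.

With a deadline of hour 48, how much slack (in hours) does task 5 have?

Task 1 has no prerequisites, so it starts at hour 0 and finishes at hour 4.
Task 3 cannot begin until task 1 (finishes hour 4). It runs from hour 4 to 4 + 9 = hour 13.
Task 4 has to wait for task 3 (finishes hour 13, plus 1-hour gap → hour 14); task 1 (finishes hour 4). The latest of these is hour 14, so task 4 runs hour 14 to 14 + 3 = hour 17.
Task 5 cannot start until task 4 (finishes hour 17); task 3 (finishes hour 13, plus 2-hour gap → hour 15). The controlling bound is hour 17, so task 5 finishes at 17 + 8 = hour 25.

Working backward from the deadline:
To finish by hour 48, task 2 (duration 6) must start no later than hour 42.
To finish by hour 48, task 7 (duration 9) must start no later than hour 39.
Since task 7 (must start by hour 39, minus 3-hour gap → hour 36) depends on it, task 6 must finish by hour 36. Backing off its 7-hour duration gives a latest start of hour 29.
Task 5 must finish in time for task 2 (must start by hour 42, minus 3-hour gap → hour 39); task 6 (must start by hour 29); task 7 (must start by hour 39). The tightest is hour 29, so task 5 must start by 29 − 8 = hour 21.
So task 5 can start as early as hour 17 and as late as hour 21, giving 21 − 17 = 4 hours of slack.

4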